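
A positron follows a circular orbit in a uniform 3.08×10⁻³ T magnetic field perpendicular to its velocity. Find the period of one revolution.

T ≈ 1.16×10⁻⁸ s

The cyclotron period depends only on m, q, B: T = 2πm/(|q|B).
T = 2π(9.109×10⁻³¹)/((1.602×10⁻¹⁹)(3.08×10⁻³)) ≈ 1.16×10⁻⁸ s.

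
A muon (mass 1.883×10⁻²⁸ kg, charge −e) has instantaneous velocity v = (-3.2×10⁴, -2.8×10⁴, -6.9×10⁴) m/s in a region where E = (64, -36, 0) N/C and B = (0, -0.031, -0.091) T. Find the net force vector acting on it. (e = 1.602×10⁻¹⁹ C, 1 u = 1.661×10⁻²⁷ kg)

v×B = (409, -2910, 992) N/C.
E + v×B = (473, -2950, 992) N/C.
F = q(E + v×B) = (−1.602×10⁻¹⁹ C)·(473, -2950, 992) = (-7.58×10⁻¹⁷, 4.72×10⁻¹⁶, -1.59×10⁻¹⁶) N.

F ≈ (-7.58×10⁻¹⁷, 4.72×10⁻¹⁶, -1.59×10⁻¹⁶) N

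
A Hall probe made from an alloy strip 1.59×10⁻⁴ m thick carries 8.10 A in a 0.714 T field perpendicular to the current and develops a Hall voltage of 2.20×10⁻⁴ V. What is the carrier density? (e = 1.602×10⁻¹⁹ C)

From V_H = IB/(n e t), n = IB/(V_H e t).
n = (8.10)(0.714)/((2.20×10⁻⁴)(1.602×10⁻¹⁹)(1.59×10⁻⁴)) ≈ 1.03×10²⁷ m⁻³.

n ≈ 1.03×10²⁷ m⁻³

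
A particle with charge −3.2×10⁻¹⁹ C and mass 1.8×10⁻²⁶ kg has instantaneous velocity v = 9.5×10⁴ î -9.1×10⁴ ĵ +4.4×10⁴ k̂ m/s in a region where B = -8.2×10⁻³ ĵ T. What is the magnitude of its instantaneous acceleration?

|a| ≈ 1.53×10¹⁰ m/s²

v×B = (361, 0, -779) N/C.
F = q v×B = (−3.2×10⁻¹⁹ C)·(361, 0, -779) = (-1.15×10⁻¹⁶, 0, 2.49×10⁻¹⁶) N.
|a| = |F|/m = 2.747×10⁻¹⁶/1.8×10⁻²⁶ ≈ 1.53×10¹⁰ m/s².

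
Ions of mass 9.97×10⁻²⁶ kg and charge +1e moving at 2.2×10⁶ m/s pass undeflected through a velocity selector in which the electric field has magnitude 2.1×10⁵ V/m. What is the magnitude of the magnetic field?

Balance of forces in the selector: qE = qvB ⇒ B = E/v.
B = 2.1×10⁵/2.2×10⁶ = 0.095 T.

B = 0.095 T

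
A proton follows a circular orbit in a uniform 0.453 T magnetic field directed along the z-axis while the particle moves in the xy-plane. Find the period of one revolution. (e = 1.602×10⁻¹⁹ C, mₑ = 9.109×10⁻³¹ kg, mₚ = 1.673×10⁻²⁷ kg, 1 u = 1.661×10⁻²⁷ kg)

The cyclotron period depends only on m, q, B: T = 2πm/(|q|B).
T = 2π(1.673×10⁻²⁷)/((1.602×10⁻¹⁹)(0.453)) ≈ 1.45×10⁻⁷ s.

T ≈ 1.45×10⁻⁷ s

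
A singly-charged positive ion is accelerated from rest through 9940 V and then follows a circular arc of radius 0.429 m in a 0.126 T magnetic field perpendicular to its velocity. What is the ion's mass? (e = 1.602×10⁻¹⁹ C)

Combine |q|V = ½mv² and r = mv/(|q|B): eliminate v to get m = qB²r²/(2V).
m = (1.602×10⁻¹⁹)(0.126)²(0.429)²/(2·9940) ≈ 2.35×10⁻²⁶ kg.

m ≈ 2.35×10⁻²⁶ kg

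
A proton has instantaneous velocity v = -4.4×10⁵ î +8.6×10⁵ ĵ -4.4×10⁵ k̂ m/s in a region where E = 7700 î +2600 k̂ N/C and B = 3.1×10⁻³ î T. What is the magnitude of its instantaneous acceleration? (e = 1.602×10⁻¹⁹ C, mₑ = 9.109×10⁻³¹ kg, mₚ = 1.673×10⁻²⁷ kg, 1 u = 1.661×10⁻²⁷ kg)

|a| ≈ 7.49×10¹¹ m/s²

v×B = (0, -1360, -2670) N/C.
E + v×B = (7700, -1360, -66.0) N/C.
F = q(E + v×B) = (1.602×10⁻¹⁹ C)·(7700, -1360, -66.0) = (1.23×10⁻¹⁵, -2.19×10⁻¹⁶, -1.06×10⁻¹⁷) N.
|a| = |F|/m = 1.253×10⁻¹⁵/1.673×10⁻²⁷ ≈ 7.49×10¹¹ m/s².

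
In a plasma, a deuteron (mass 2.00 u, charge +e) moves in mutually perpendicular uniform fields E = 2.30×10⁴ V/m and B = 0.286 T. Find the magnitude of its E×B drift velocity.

v_d ≈ 8.04×10⁴ m/s

The steady drift has the magnetic force balancing the electric force, so v_d = E/B.
v_d = 2.30×10⁴/0.286 = 8.04×10⁴ m/s.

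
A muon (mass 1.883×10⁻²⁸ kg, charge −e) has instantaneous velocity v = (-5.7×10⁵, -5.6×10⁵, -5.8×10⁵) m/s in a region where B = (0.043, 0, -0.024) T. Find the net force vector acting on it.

v×B = (1.34×10⁴, -3.86×10⁴, 2.41×10⁴) N/C.
F = q v×B = (−1.602×10⁻¹⁹ C)·(1.34×10⁴, -3.86×10⁴, 2.41×10⁴) = (-2.15×10⁻¹⁵, 6.19×10⁻¹⁵, -3.86×10⁻¹⁵) N.

F ≈ (-2.15×10⁻¹⁵, 6.19×10⁻¹⁵, -3.86×10⁻¹⁵) N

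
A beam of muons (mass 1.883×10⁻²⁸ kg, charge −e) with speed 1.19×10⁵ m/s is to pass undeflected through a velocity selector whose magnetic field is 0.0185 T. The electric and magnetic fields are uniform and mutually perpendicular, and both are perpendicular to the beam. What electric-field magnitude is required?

For straight-line motion qE = qvB, so E = vB.
E = 1.19×10⁵ × 0.0185 = 2200 V/m.

E = 2200 V/m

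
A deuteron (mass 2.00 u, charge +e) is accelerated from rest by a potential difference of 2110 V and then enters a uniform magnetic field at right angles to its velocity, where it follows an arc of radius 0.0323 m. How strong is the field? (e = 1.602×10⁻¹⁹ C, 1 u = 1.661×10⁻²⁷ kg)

v = √(2|q|V/m) = √(2·1.602×10⁻¹⁹·2110/3.322×10⁻²⁷) ≈ 4.511×10⁵ m/s.
B = mv/(|q|r) = (3.322×10⁻²⁷)(4.511×10⁵)/((1.602×10⁻¹⁹)(0.0323)) ≈ 0.290 T.

B ≈ 0.290 T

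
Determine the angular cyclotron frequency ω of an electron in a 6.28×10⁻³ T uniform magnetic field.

ω ≈ 1.10×10⁹ rad/s

ω = |q|B/m.
ω = (1.602×10⁻¹⁹)(6.28×10⁻³)/9.109×10⁻³¹ ≈ 1.10×10⁹ rad/s.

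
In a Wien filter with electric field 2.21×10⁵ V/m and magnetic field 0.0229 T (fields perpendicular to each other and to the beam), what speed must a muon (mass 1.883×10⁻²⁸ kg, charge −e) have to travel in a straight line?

Zero net Lorentz force requires |qE| = |q v×B|, i.e. E = vB.
v = E/B = 2.21×10⁵/0.0229 = 9.65×10⁶ m/s.

v = 9.65×10⁶ m/s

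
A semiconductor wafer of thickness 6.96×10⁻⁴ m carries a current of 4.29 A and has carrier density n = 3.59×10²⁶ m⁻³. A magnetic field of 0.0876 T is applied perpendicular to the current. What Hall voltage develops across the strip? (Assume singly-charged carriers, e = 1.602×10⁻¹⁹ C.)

V_H = IB/(n e t).
V_H = (4.29)(0.0876)/((3.59×10²⁶)(1.602×10⁻¹⁹)(6.96×10⁻⁴)) ≈ 9.39×10⁻⁶ V.

V_H ≈ 9.39×10⁻⁶ V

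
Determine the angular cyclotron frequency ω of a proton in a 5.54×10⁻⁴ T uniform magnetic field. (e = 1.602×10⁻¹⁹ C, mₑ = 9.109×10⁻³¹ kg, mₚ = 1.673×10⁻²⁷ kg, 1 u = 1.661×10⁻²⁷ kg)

ω = |q|B/m.
ω = (1.602×10⁻¹⁹)(5.54×10⁻⁴)/1.673×10⁻²⁷ ≈ 5.30×10⁴ rad/s.

ω ≈ 5.30×10⁴ rad/s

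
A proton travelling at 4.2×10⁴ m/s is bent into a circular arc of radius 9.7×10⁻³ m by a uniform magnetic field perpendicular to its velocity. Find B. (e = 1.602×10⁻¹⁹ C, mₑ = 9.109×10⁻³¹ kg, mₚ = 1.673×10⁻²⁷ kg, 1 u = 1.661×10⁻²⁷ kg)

B ≈ 0.045 T

From |q|vB = mv²/r, B = mv/(|q|r).
B = (1.673×10⁻²⁷)(4.2×10⁴)/((1.602×10⁻¹⁹)(9.7×10⁻³)) ≈ 0.045 T.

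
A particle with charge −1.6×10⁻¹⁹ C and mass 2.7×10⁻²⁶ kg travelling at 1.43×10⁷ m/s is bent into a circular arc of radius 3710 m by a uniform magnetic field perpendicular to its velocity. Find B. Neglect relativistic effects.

B ≈ 6.50×10⁻⁴ T

From |q|vB = mv²/r, B = mv/(|q|r).
B = (2.7×10⁻²⁶)(1.43×10⁷)/((1.6×10⁻¹⁹)(3710)) ≈ 6.50×10⁻⁴ T.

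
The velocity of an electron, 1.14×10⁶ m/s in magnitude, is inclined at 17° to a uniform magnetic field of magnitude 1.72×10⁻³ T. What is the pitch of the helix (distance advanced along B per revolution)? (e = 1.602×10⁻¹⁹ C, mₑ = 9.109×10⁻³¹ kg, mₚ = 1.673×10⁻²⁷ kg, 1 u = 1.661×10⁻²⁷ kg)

v∥ = v cosθ = 1.14×10⁶·cos17° ≈ 1.090×10⁶ m/s.
T = 2πm/(|q|B) = 2π(9.109×10⁻³¹)/((1.602×10⁻¹⁹)(1.72×10⁻³)) ≈ 2.077×10⁻⁸ s.
pitch = v∥ T = (1.090×10⁶)(2.077×10⁻⁸) ≈ 0.0226 m.

p ≈ 0.0226 m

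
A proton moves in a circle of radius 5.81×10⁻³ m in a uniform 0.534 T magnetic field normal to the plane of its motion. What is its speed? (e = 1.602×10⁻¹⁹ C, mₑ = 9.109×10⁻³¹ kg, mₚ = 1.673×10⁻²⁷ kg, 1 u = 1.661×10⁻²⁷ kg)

v ≈ 2.97×10⁵ m/s

From |q|vB = mv²/r, v = |q|Br/m.
v = (1.602×10⁻¹⁹)(0.534)(5.81×10⁻³)/1.673×10⁻²⁷ ≈ 2.97×10⁵ m/s.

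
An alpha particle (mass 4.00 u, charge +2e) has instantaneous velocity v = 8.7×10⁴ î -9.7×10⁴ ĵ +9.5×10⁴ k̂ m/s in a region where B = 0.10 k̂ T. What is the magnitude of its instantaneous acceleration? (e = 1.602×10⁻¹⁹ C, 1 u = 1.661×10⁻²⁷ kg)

v×B = (-9700, -8700, 0) N/C.
F = q v×B = (3.204×10⁻¹⁹ C)·(-9700, -8700, 0) = (-3.11×10⁻¹⁵, -2.79×10⁻¹⁵, 0) N.
|a| = |F|/m = 4.175×10⁻¹⁵/6.644×10⁻²⁷ ≈ 6.28×10¹¹ m/s².

|a| ≈ 6.28×10¹¹ m/s²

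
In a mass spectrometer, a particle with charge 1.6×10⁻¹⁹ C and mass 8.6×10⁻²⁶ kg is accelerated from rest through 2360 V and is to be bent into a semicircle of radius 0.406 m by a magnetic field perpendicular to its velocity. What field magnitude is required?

B ≈ 0.124 T

v = √(2|q|V/m) = √(2·1.6×10⁻¹⁹·2360/8.6×10⁻²⁶) ≈ 9.371×10⁴ m/s.
B = mv/(|q|r) = (8.6×10⁻²⁶)(9.371×10⁴)/((1.6×10⁻¹⁹)(0.406)) ≈ 0.124 T.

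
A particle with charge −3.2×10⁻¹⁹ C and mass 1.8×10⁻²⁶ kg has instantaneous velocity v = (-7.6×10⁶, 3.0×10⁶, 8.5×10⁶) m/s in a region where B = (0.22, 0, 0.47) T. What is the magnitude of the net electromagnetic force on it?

v×B = (1.41×10⁶, 5.44×10⁶, -6.60×10⁵) N/C.
F = q v×B = (−3.2×10⁻¹⁹ C)·(1.41×10⁶, 5.44×10⁶, -6.60×10⁵) = (-4.51×10⁻¹³, -1.74×10⁻¹², 2.11×10⁻¹³) N.
|F| = 1.81×10⁻¹² N.

|F| ≈ 1.81×10⁻¹² N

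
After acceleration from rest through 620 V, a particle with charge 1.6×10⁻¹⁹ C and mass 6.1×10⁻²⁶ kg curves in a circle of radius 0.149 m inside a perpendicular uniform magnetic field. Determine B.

v = √(2|q|V/m) = √(2·1.6×10⁻¹⁹·620/6.1×10⁻²⁶) ≈ 5.703×10⁴ m/s.
B = mv/(|q|r) = (6.1×10⁻²⁶)(5.703×10⁴)/((1.6×10⁻¹⁹)(0.149)) ≈ 0.146 T.

B ≈ 0.146 T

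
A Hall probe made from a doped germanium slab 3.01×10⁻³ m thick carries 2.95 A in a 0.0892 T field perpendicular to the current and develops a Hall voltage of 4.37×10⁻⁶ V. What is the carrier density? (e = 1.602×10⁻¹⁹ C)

n ≈ 1.25×10²⁶ m⁻³

From V_H = IB/(n e t), n = IB/(V_H e t).
n = (2.95)(0.0892)/((4.37×10⁻⁶)(1.602×10⁻¹⁹)(3.01×10⁻³)) ≈ 1.25×10²⁶ m⁻³.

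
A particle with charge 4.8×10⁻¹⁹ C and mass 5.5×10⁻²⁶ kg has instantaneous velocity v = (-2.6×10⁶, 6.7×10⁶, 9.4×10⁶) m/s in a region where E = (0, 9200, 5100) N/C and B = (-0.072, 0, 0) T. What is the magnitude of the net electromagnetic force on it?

|F| ≈ 3.97×10⁻¹³ N

v×B = (0, -6.77×10⁵, 4.82×10⁵) N/C.
E + v×B = (0, -6.68×10⁵, 4.87×10⁵) N/C.
F = q(E + v×B) = (4.8×10⁻¹⁹ C)·(0, -6.68×10⁵, 4.87×10⁵) = (0, -3.20×10⁻¹³, 2.34×10⁻¹³) N.
|F| = 3.97×10⁻¹³ N.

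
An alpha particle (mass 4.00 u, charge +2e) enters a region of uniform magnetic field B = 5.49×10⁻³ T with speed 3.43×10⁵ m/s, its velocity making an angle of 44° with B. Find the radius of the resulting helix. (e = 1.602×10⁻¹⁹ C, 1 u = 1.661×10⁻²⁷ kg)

r ≈ 0.900 m

v⊥ = v sinθ = 3.43×10⁵·sin44° ≈ 2.383×10⁵ m/s.
r = m v⊥/(|q|B) = (6.644×10⁻²⁷)(2.383×10⁵)/((3.204×10⁻¹⁹)(5.49×10⁻³)) ≈ 0.900 m.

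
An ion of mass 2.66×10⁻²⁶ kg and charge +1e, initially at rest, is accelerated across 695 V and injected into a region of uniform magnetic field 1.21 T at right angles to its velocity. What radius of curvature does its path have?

Acceleration: |q|V = ½mv² ⇒ v = √(2|q|V/m) = √(2·1.602×10⁻¹⁹·695/2.66×10⁻²⁶) ≈ 9.150×10⁴ m/s.
In the field: r = mv/(|q|B) = (2.66×10⁻²⁶)(9.150×10⁴)/((1.602×10⁻¹⁹)(1.21)) ≈ 0.0126 m.

r ≈ 0.0126 m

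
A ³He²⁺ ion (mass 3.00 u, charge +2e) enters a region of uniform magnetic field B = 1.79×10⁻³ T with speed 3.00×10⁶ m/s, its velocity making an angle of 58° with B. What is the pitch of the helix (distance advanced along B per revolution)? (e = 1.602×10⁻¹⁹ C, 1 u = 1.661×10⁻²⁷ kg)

v∥ = v cosθ = 3.00×10⁶·cos58° ≈ 1.590×10⁶ m/s.
T = 2πm/(|q|B) = 2π(4.983×10⁻²⁷)/((3.204×10⁻¹⁹)(1.79×10⁻³)) ≈ 5.459×10⁻⁵ s.
pitch = v∥ T = (1.590×10⁶)(5.459×10⁻⁵) ≈ 86.8 m.

p ≈ 86.8 m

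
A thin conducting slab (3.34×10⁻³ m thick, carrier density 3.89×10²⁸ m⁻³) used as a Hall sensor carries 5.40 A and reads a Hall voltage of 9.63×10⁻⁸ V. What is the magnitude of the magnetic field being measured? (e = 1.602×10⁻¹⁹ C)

B ≈ 0.371 T

From V_H = IB/(n e t), B = V_H n e t / I.
B = (9.63×10⁻⁸)(3.89×10²⁸)(1.602×10⁻¹⁹)(3.34×10⁻³)/5.40 ≈ 0.371 T.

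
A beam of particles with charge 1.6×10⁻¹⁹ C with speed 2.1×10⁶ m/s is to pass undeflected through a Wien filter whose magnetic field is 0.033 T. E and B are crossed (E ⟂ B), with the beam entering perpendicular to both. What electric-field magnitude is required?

For straight-line motion qE = qvB, so E = vB.
E = 2.1×10⁶ × 0.033 = 6.9×10⁴ V/m.

E = 6.9×10⁴ V/m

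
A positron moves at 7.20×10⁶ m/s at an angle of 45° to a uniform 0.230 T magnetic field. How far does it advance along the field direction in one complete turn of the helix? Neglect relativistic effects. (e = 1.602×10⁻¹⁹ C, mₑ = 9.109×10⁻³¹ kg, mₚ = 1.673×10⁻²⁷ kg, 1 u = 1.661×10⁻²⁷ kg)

v∥ = v cosθ = 7.20×10⁶·cos45° ≈ 5.091×10⁶ m/s.
T = 2πm/(|q|B) = 2π(9.109×10⁻³¹)/((1.602×10⁻¹⁹)(0.230)) ≈ 1.553×10⁻¹⁰ s.
pitch = v∥ T = (5.091×10⁶)(1.553×10⁻¹⁰) ≈ 7.91×10⁻⁴ m.

p ≈ 7.91×10⁻⁴ m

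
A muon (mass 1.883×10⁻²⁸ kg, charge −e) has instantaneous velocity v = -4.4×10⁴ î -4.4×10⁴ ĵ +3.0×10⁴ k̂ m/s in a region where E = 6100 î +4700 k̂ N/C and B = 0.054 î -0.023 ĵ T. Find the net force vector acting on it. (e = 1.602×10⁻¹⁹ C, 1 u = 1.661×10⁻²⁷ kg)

F ≈ (-1.09×10⁻¹⁵, -2.60×10⁻¹⁶, -1.30×10⁻¹⁵) N

v×B = (690, 1620, 3390) N/C.
E + v×B = (6790, 1620, 8090) N/C.
F = q(E + v×B) = (−1.602×10⁻¹⁹ C)·(6790, 1620, 8090) = (-1.09×10⁻¹⁵, -2.60×10⁻¹⁶, -1.30×10⁻¹⁵) N.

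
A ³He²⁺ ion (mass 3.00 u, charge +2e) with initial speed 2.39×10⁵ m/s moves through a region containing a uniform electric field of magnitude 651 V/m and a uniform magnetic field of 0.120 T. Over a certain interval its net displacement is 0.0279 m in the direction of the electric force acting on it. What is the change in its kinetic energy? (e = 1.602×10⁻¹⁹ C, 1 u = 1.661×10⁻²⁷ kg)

ΔKE ≈ 5.82×10⁻¹⁸ J

The magnetic force is always ⟂ v and does no work; only the electric force changes KE.
ΔKE = F_E · d = |q|E d = (3.204×10⁻¹⁹)(651)(0.0279) ≈ 5.82×10⁻¹⁸ J.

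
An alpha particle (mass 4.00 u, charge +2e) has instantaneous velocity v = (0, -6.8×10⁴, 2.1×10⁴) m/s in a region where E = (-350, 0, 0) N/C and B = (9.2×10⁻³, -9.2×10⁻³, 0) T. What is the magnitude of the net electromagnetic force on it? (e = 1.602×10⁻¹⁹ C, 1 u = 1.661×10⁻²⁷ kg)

v×B = (193, 193, 626) N/C.
E + v×B = (-157, 193, 626) N/C.
F = q(E + v×B) = (3.204×10⁻¹⁹ C)·(-157, 193, 626) = (-5.02×10⁻¹⁷, 6.19×10⁻¹⁷, 2.00×10⁻¹⁶) N.
|F| = 2.16×10⁻¹⁶ N.

|F| ≈ 2.16×10⁻¹⁶ N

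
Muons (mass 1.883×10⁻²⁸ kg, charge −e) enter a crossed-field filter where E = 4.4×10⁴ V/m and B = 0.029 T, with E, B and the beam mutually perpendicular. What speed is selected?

Zero net Lorentz force requires |qE| = |q v×B|, i.e. E = vB.
v = E/B = 4.4×10⁴/0.029 = 1.5×10⁶ m/s.

v = 1.5×10⁶ m/s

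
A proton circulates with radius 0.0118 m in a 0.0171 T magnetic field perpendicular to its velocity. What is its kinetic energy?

v = |q|Br/m, then KE = ½mv² = (qBr)²/(2m).
v = (1.602×10⁻¹⁹)(0.0171)(0.0118)/1.673×10⁻²⁷ ≈ 1.932×10⁴ m/s.
KE = ½(1.673×10⁻²⁷)(1.932×10⁴)² ≈ 3.12×10⁻¹⁹ J = 1.95 eV.

KE ≈ 1.95 eV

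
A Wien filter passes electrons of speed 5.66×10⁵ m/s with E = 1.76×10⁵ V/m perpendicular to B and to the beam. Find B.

B = 0.311 T

Balance of forces in the selector: qE = qvB ⇒ B = E/v.
B = 1.76×10⁵/5.66×10⁵ = 0.311 T.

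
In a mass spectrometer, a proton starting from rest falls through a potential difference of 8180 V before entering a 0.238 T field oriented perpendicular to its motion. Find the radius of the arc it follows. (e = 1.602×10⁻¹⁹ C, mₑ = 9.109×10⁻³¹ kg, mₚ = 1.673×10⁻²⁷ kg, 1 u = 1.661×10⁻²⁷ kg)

r ≈ 0.0549 m

Acceleration: |q|V = ½mv² ⇒ v = √(2|q|V/m) = √(2·1.602×10⁻¹⁹·8180/1.673×10⁻²⁷) ≈ 1.252×10⁶ m/s.
In the field: r = mv/(|q|B) = (1.673×10⁻²⁷)(1.252×10⁶)/((1.602×10⁻¹⁹)(0.238)) ≈ 0.0549 m.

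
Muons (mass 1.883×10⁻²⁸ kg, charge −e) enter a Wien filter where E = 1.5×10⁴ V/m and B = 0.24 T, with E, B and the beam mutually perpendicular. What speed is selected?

v = 6.2×10⁴ m/s

For undeflected motion the electric and magnetic forces balance: qE = qvB.
v = E/B = 1.5×10⁴/0.24 = 6.2×10⁴ m/s.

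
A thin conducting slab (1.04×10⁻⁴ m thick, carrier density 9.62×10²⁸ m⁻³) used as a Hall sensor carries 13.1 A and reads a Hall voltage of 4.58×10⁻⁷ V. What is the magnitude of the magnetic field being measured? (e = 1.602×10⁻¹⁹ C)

B ≈ 0.0560 T

From V_H = IB/(n e t), B = V_H n e t / I.
B = (4.58×10⁻⁷)(9.62×10²⁸)(1.602×10⁻¹⁹)(1.04×10⁻⁴)/13.1 ≈ 0.0560 T.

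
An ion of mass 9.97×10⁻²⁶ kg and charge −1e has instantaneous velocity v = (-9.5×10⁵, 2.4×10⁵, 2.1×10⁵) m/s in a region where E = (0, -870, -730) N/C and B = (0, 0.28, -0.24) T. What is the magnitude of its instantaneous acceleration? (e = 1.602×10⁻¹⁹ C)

v×B = (-1.16×10⁵, -2.28×10⁵, -2.66×10⁵) N/C.
E + v×B = (-1.16×10⁵, -2.29×10⁵, -2.67×10⁵) N/C.
F = q(E + v×B) = (−1.602×10⁻¹⁹ C)·(-1.16×10⁵, -2.29×10⁵, -2.67×10⁵) = (1.86×10⁻¹⁴, 3.67×10⁻¹⁴, 4.27×10⁻¹⁴) N.
|a| = |F|/m = 5.931×10⁻¹⁴/9.97×10⁻²⁶ ≈ 5.95×10¹¹ m/s².

|a| ≈ 5.95×10¹¹ m/s²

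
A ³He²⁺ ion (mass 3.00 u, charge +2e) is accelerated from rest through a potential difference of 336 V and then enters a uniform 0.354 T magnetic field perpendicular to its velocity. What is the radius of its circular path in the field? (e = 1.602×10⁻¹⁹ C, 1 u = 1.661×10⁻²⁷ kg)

r ≈ 9.13×10⁻³ m

Acceleration: |q|V = ½mv² ⇒ v = √(2|q|V/m) = √(2·3.204×10⁻¹⁹·336/4.983×10⁻²⁷) ≈ 2.079×10⁵ m/s.
In the field: r = mv/(|q|B) = (4.983×10⁻²⁷)(2.079×10⁵)/((3.204×10⁻¹⁹)(0.354)) ≈ 9.13×10⁻³ m.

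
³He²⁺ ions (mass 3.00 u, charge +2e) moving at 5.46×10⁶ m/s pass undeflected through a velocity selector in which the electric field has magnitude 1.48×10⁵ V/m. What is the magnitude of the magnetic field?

B = 0.0271 T

Balance of forces in the selector: qE = qvB ⇒ B = E/v.
B = 1.48×10⁵/5.46×10⁶ = 0.0271 T.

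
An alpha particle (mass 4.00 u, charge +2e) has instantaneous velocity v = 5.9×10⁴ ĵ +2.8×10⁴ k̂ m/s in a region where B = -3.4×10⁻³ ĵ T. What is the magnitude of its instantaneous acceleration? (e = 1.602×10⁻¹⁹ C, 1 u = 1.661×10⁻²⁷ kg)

v×B = (95.2, 0, 0) N/C.
F = q v×B = (3.204×10⁻¹⁹ C)·(95.2, 0, 0) = (3.05×10⁻¹⁷, 0, 0) N.
|a| = |F|/m = 3.050×10⁻¹⁷/6.644×10⁻²⁷ ≈ 4.59×10⁹ m/s².

|a| ≈ 4.59×10⁹ m/s²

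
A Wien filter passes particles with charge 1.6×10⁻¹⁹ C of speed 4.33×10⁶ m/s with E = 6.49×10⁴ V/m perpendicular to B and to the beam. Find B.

B = 0.0150 T

Balance of forces in the selector: qE = qvB ⇒ B = E/v.
B = 6.49×10⁴/4.33×10⁶ = 0.0150 T.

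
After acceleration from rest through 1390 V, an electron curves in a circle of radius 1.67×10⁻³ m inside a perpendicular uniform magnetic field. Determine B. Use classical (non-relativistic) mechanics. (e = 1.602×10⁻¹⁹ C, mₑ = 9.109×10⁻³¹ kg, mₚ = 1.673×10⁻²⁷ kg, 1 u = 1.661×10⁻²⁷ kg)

B ≈ 0.0753 T

v = √(2|q|V/m) = √(2·1.602×10⁻¹⁹·1390/9.109×10⁻³¹) ≈ 2.211×10⁷ m/s.
B = mv/(|q|r) = (9.109×10⁻³¹)(2.211×10⁷)/((1.602×10⁻¹⁹)(1.67×10⁻³)) ≈ 0.0753 T.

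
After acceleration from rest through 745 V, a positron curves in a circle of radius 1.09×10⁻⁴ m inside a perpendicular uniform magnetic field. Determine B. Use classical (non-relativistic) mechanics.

v = √(2|q|V/m) = √(2·1.602×10⁻¹⁹·745/9.109×10⁻³¹) ≈ 1.619×10⁷ m/s.
B = mv/(|q|r) = (9.109×10⁻³¹)(1.619×10⁷)/((1.602×10⁻¹⁹)(1.09×10⁻⁴)) ≈ 0.844 T.

B ≈ 0.844 T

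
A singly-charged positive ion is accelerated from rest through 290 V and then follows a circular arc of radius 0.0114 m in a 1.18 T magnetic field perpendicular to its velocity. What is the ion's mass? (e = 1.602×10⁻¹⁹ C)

Combine |q|V = ½mv² and r = mv/(|q|B): eliminate v to get m = qB²r²/(2V).
m = (1.602×10⁻¹⁹)(1.18)²(0.0114)²/(2·290) ≈ 5.00×10⁻²⁶ kg.

m ≈ 5.00×10⁻²⁶ kg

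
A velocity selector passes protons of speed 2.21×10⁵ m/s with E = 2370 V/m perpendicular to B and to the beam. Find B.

B = 0.0107 T

Balance of forces in the selector: qE = qvB ⇒ B = E/v.
B = 2370/2.21×10⁵ = 0.0107 T.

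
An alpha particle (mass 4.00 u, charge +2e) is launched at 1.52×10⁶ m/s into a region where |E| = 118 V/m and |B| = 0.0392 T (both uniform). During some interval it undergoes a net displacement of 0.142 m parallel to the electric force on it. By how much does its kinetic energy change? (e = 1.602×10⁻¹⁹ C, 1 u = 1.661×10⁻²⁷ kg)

ΔKE ≈ 5.37×10⁻¹⁸ J

The magnetic force is always ⟂ v and does no work; only the electric force changes KE.
ΔKE = F_E · d = |q|E d = (3.204×10⁻¹⁹)(118)(0.142) ≈ 5.37×10⁻¹⁸ J.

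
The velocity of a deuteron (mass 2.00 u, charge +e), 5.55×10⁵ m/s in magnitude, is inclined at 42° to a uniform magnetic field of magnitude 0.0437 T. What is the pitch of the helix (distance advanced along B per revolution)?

v∥ = v cosθ = 5.55×10⁵·cos42° ≈ 4.124×10⁵ m/s.
T = 2πm/(|q|B) = 2π(3.322×10⁻²⁷)/((1.602×10⁻¹⁹)(0.0437)) ≈ 2.982×10⁻⁶ s.
pitch = v∥ T = (4.124×10⁵)(2.982×10⁻⁶) ≈ 1.23 m.

p ≈ 1.23 m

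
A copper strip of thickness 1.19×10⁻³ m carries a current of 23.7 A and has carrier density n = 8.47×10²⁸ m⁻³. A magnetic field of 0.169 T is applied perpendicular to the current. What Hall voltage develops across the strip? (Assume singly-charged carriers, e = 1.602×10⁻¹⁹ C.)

V_H = IB/(n e t).
V_H = (23.7)(0.169)/((8.47×10²⁸)(1.602×10⁻¹⁹)(1.19×10⁻³)) ≈ 2.48×10⁻⁷ V.

V_H ≈ 2.48×10⁻⁷ V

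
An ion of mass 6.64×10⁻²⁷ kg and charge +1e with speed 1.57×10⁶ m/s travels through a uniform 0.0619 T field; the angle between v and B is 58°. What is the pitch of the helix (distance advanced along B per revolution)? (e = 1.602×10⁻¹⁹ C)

v∥ = v cosθ = 1.57×10⁶·cos58° ≈ 8.320×10⁵ m/s.
T = 2πm/(|q|B) = 2π(6.64×10⁻²⁷)/((1.602×10⁻¹⁹)(0.0619)) ≈ 4.207×10⁻⁶ s.
pitch = v∥ T = (8.320×10⁵)(4.207×10⁻⁶) ≈ 3.50 m.

p ≈ 3.50 m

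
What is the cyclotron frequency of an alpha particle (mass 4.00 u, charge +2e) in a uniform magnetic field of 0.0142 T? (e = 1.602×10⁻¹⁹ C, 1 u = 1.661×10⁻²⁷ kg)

f ≈ 1.09×10⁵ Hz

f = |q|B/(2πm).
f = (3.204×10⁻¹⁹)(0.0142)/(2π·6.644×10⁻²⁷) ≈ 1.09×10⁵ Hz.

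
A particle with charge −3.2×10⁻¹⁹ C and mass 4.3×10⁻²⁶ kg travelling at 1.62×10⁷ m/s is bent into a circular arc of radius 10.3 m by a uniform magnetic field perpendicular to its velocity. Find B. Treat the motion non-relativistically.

From |q|vB = mv²/r, B = mv/(|q|r).
B = (4.3×10⁻²⁶)(1.62×10⁷)/((3.2×10⁻¹⁹)(10.3)) ≈ 0.211 T.

B ≈ 0.211 T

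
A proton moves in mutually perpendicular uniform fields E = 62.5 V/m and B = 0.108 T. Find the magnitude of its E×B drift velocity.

The steady drift has the magnetic force balancing the electric force, so v_d = E/B.
v_d = 62.5/0.108 = 579 m/s.

v_d ≈ 579 m/s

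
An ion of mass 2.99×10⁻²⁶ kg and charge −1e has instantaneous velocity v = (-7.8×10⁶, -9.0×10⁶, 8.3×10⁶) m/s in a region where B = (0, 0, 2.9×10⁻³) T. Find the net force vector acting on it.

F ≈ (4.18×10⁻¹⁵, -3.62×10⁻¹⁵, 0) N

v×B = (-2.61×10⁴, 2.26×10⁴, 0) N/C.
F = q v×B = (−1.602×10⁻¹⁹ C)·(-2.61×10⁴, 2.26×10⁴, 0) = (4.18×10⁻¹⁵, -3.62×10⁻¹⁵, 0) N.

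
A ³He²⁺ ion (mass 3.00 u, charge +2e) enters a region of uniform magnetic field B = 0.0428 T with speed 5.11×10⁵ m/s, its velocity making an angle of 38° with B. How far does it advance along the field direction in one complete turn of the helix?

p ≈ 0.919 m

v∥ = v cosθ = 5.11×10⁵·cos38° ≈ 4.027×10⁵ m/s.
T = 2πm/(|q|B) = 2π(4.983×10⁻²⁷)/((3.204×10⁻¹⁹)(0.0428)) ≈ 2.283×10⁻⁶ s.
pitch = v∥ T = (4.027×10⁵)(2.283×10⁻⁶) ≈ 0.919 m.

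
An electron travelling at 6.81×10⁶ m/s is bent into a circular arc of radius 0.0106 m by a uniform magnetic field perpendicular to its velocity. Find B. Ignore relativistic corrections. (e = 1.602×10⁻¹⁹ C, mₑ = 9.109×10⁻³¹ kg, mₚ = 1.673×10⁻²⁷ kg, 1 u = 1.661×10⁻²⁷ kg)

B ≈ 3.65×10⁻³ T

From |q|vB = mv²/r, B = mv/(|q|r).
B = (9.109×10⁻³¹)(6.81×10⁶)/((1.602×10⁻¹⁹)(0.0106)) ≈ 3.65×10⁻³ T.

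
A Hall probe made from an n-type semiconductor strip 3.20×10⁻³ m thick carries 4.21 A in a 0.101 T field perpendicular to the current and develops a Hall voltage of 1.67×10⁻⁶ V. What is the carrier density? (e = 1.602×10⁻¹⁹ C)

From V_H = IB/(n e t), n = IB/(V_H e t).
n = (4.21)(0.101)/((1.67×10⁻⁶)(1.602×10⁻¹⁹)(3.20×10⁻³)) ≈ 4.97×10²⁶ m⁻³.

n ≈ 4.97×10²⁶ m⁻³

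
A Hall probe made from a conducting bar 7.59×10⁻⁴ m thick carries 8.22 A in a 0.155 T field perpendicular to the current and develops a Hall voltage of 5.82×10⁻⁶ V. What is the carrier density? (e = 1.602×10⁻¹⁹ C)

n ≈ 1.80×10²⁷ m⁻³

From V_H = IB/(n e t), n = IB/(V_H e t).
n = (8.22)(0.155)/((5.82×10⁻⁶)(1.602×10⁻¹⁹)(7.59×10⁻⁴)) ≈ 1.80×10²⁷ m⁻³.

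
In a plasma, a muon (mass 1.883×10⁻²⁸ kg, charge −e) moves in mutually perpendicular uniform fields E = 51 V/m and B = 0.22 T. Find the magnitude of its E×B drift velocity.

In crossed fields the guiding centre drifts at v_d = |E×B|/B² = E/B, independent of charge and mass.
v_d = 51/0.22 = 230 m/s.

v_d ≈ 230 m/s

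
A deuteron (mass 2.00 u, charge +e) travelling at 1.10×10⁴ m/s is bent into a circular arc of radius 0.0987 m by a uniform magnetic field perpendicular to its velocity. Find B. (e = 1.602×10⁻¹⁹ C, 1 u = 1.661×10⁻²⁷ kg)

From |q|vB = mv²/r, B = mv/(|q|r).
B = (3.322×10⁻²⁷)(1.10×10⁴)/((1.602×10⁻¹⁹)(0.0987)) ≈ 2.31×10⁻³ T.

B ≈ 2.31×10⁻³ T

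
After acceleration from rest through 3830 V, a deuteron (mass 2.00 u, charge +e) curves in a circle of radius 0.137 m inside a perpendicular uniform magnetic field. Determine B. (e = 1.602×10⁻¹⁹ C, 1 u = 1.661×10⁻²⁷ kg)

B ≈ 0.0920 T

v = √(2|q|V/m) = √(2·1.602×10⁻¹⁹·3830/3.322×10⁻²⁷) ≈ 6.078×10⁵ m/s.
B = mv/(|q|r) = (3.322×10⁻²⁷)(6.078×10⁵)/((1.602×10⁻¹⁹)(0.137)) ≈ 0.0920 T.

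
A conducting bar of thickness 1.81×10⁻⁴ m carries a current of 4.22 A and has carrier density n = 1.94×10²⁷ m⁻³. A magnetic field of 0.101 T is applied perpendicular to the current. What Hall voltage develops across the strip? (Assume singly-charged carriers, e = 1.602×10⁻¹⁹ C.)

V_H = IB/(n e t).
V_H = (4.22)(0.101)/((1.94×10²⁷)(1.602×10⁻¹⁹)(1.81×10⁻⁴)) ≈ 7.58×10⁻⁶ V.

V_H ≈ 7.58×10⁻⁶ V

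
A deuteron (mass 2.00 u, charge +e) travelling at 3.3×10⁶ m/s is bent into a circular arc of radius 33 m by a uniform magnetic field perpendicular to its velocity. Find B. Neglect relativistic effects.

B ≈ 2.1×10⁻³ T

From |q|vB = mv²/r, B = mv/(|q|r).
B = (3.322×10⁻²⁷)(3.3×10⁶)/((1.602×10⁻¹⁹)(33)) ≈ 2.1×10⁻³ T.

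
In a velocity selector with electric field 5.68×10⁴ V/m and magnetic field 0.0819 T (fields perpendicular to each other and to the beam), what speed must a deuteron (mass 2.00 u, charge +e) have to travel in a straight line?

Straight-line motion ⇒ electric and magnetic forces cancel, so E = vB.
v = E/B = 5.68×10⁴/0.0819 = 6.94×10⁵ m/s.

v = 6.94×10⁵ m/s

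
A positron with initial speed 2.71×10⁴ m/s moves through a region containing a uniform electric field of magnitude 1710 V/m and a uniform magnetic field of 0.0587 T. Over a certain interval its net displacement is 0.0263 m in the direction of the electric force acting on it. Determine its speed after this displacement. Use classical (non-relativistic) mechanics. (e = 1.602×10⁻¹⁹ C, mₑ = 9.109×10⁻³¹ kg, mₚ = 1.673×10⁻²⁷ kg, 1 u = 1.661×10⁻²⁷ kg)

B does no work; ΔKE = |q|E d.
½mv_f² = ½mv₀² + |q|Ed = ½(9.109×10⁻³¹)(2.71×10⁴)² + (1.602×10⁻¹⁹)(1710)(0.0263) ≈ 3.345×10⁻²² J + 7.205×10⁻¹⁸ J ≈ 7.205×10⁻¹⁸ J.
v_f = √(2·7.205×10⁻¹⁸/9.109×10⁻³¹) ≈ 3.98×10⁶ m/s.

v_f ≈ 3.98×10⁶ m/s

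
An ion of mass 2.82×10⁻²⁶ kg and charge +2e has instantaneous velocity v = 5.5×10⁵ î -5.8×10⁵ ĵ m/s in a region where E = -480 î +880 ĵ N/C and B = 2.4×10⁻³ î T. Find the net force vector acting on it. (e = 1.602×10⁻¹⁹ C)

F ≈ (-1.54×10⁻¹⁶, 2.82×10⁻¹⁶, 4.46×10⁻¹⁶) N

v×B = (0, 0, 1390) N/C.
E + v×B = (-480, 880, 1390) N/C.
F = q(E + v×B) = (3.204×10⁻¹⁹ C)·(-480, 880, 1390) = (-1.54×10⁻¹⁶, 2.82×10⁻¹⁶, 4.46×10⁻¹⁶) N.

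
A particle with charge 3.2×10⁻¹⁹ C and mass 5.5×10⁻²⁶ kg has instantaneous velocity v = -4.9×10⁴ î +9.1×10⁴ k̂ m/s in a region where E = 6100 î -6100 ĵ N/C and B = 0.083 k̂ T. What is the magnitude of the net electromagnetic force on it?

|F| ≈ 2.06×10⁻¹⁵ N

v×B = (0, 4070, 0) N/C.
E + v×B = (6100, -2030, 0) N/C.
F = q(E + v×B) = (3.2×10⁻¹⁹ C)·(6100, -2030, 0) = (1.95×10⁻¹⁵, -6.51×10⁻¹⁶, 0) N.
|F| = 2.06×10⁻¹⁵ N.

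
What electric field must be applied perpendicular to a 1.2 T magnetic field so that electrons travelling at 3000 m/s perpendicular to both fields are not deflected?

E = 3600 V/m

For straight-line motion qE = qvB, so E = vB.
E = 3000 × 1.2 = 3600 V/m.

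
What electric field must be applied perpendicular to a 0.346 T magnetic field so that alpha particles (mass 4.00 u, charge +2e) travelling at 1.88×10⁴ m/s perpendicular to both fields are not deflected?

E = 6500 V/m

For straight-line motion qE = qvB, so E = vB.
E = 1.88×10⁴ × 0.346 = 6500 V/m.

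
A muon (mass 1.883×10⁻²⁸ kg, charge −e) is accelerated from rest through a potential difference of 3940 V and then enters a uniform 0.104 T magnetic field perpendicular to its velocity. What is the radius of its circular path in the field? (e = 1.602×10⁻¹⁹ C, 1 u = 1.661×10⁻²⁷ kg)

Acceleration: |q|V = ½mv² ⇒ v = √(2|q|V/m) = √(2·1.602×10⁻¹⁹·3940/1.883×10⁻²⁸) ≈ 2.589×10⁶ m/s.
In the field: r = mv/(|q|B) = (1.883×10⁻²⁸)(2.589×10⁶)/((1.602×10⁻¹⁹)(0.104)) ≈ 0.0293 m.

r ≈ 0.0293 m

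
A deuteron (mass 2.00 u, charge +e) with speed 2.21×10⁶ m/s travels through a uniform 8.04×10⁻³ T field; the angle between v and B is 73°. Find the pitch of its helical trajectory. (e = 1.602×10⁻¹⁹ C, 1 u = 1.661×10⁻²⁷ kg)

v∥ = v cosθ = 2.21×10⁶·cos73° ≈ 6.461×10⁵ m/s.
T = 2πm/(|q|B) = 2π(3.322×10⁻²⁷)/((1.602×10⁻¹⁹)(8.04×10⁻³)) ≈ 1.621×10⁻⁵ s.
pitch = v∥ T = (6.461×10⁵)(1.621×10⁻⁵) ≈ 10.5 m.

p ≈ 10.5 m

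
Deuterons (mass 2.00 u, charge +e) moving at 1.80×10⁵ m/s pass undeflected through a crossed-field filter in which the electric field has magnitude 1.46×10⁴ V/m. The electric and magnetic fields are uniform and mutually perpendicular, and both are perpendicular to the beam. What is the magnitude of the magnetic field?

B = 0.0811 T

Balance of forces in the selector: qE = qvB ⇒ B = E/v.
B = 1.46×10⁴/1.80×10⁵ = 0.0811 T.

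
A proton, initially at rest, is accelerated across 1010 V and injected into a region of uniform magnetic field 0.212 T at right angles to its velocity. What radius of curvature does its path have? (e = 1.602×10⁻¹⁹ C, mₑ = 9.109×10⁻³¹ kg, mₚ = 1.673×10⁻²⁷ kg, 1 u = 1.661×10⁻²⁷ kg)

r ≈ 0.0217 m

Acceleration: |q|V = ½mv² ⇒ v = √(2|q|V/m) = √(2·1.602×10⁻¹⁹·1010/1.673×10⁻²⁷) ≈ 4.398×10⁵ m/s.
In the field: r = mv/(|q|B) = (1.673×10⁻²⁷)(4.398×10⁵)/((1.602×10⁻¹⁹)(0.212)) ≈ 0.0217 m.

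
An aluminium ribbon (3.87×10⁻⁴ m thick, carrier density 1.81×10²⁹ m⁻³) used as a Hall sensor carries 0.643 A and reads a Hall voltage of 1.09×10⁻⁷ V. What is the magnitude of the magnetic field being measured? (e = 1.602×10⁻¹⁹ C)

From V_H = IB/(n e t), B = V_H n e t / I.
B = (1.09×10⁻⁷)(1.81×10²⁹)(1.602×10⁻¹⁹)(3.87×10⁻⁴)/0.643 ≈ 1.90 T.

B ≈ 1.90 T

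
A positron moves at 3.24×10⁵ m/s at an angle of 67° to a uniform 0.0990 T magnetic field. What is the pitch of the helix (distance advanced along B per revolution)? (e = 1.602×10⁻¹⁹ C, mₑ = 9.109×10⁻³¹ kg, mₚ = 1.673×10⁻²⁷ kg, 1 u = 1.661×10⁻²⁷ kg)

v∥ = v cosθ = 3.24×10⁵·cos67° ≈ 1.266×10⁵ m/s.
T = 2πm/(|q|B) = 2π(9.109×10⁻³¹)/((1.602×10⁻¹⁹)(0.0990)) ≈ 3.609×10⁻¹⁰ s.
pitch = v∥ T = (1.266×10⁵)(3.609×10⁻¹⁰) ≈ 4.57×10⁻⁵ m.

p ≈ 4.57×10⁻⁵ m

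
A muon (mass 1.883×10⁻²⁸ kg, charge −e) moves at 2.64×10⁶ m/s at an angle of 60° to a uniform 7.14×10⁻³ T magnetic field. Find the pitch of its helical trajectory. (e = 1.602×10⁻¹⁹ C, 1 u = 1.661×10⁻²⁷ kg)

v∥ = v cosθ = 2.64×10⁶·cos60° ≈ 1.320×10⁶ m/s.
T = 2πm/(|q|B) = 2π(1.883×10⁻²⁸)/((1.602×10⁻¹⁹)(7.14×10⁻³)) ≈ 1.034×10⁻⁶ s.
pitch = v∥ T = (1.320×10⁶)(1.034×10⁻⁶) ≈ 1.37 m.

p ≈ 1.37 m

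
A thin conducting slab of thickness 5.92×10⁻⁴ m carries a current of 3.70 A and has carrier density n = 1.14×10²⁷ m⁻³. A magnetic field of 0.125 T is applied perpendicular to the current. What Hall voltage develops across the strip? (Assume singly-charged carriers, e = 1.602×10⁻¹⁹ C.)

V_H = IB/(n e t).
V_H = (3.70)(0.125)/((1.14×10²⁷)(1.602×10⁻¹⁹)(5.92×10⁻⁴)) ≈ 4.28×10⁻⁶ V.

V_H ≈ 4.28×10⁻⁶ V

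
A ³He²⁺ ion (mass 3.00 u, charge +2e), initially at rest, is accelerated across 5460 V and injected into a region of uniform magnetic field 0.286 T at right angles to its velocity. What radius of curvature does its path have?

r ≈ 0.0456 m

Acceleration: |q|V = ½mv² ⇒ v = √(2|q|V/m) = √(2·3.204×10⁻¹⁹·5460/4.983×10⁻²⁷) ≈ 8.379×10⁵ m/s.
In the field: r = mv/(|q|B) = (4.983×10⁻²⁷)(8.379×10⁵)/((3.204×10⁻¹⁹)(0.286)) ≈ 0.0456 m.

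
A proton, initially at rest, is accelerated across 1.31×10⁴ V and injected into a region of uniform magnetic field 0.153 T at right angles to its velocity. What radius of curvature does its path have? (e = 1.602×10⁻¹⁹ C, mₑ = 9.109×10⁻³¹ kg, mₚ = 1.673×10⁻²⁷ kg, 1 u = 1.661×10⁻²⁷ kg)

r ≈ 0.108 m

Acceleration: |q|V = ½mv² ⇒ v = √(2|q|V/m) = √(2·1.602×10⁻¹⁹·1.31×10⁴/1.673×10⁻²⁷) ≈ 1.584×10⁶ m/s.
In the field: r = mv/(|q|B) = (1.673×10⁻²⁷)(1.584×10⁶)/((1.602×10⁻¹⁹)(0.153)) ≈ 0.108 m.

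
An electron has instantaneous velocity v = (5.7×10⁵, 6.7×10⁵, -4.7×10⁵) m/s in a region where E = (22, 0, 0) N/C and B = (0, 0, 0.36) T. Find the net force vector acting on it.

v×B = (2.41×10⁵, -2.05×10⁵, 0) N/C.
E + v×B = (2.41×10⁵, -2.05×10⁵, 0) N/C.
F = q(E + v×B) = (−1.602×10⁻¹⁹ C)·(2.41×10⁵, -2.05×10⁵, 0) = (-3.86×10⁻¹⁴, 3.29×10⁻¹⁴, 0) N.

F ≈ (-3.86×10⁻¹⁴, 3.29×10⁻¹⁴, 0) N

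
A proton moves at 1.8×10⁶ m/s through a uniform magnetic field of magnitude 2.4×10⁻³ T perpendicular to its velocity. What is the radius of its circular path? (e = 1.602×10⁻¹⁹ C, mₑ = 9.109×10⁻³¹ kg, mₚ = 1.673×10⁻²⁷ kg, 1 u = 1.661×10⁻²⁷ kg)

The magnetic force provides the centripetal force: |q|vB = mv²/r.
r = mv/(|q|B) = (1.673×10⁻²⁷)(1.8×10⁶)/((1.602×10⁻¹⁹)(2.4×10⁻³)) ≈ 7.8 m.

r ≈ 7.8 m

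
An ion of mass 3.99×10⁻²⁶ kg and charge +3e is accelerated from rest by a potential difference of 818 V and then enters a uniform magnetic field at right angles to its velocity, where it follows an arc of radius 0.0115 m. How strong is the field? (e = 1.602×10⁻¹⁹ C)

B ≈ 1.01 T

v = √(2|q|V/m) = √(2·4.806×10⁻¹⁹·818/3.99×10⁻²⁶) ≈ 1.404×10⁵ m/s.
B = mv/(|q|r) = (3.99×10⁻²⁶)(1.404×10⁵)/((4.806×10⁻¹⁹)(0.0115)) ≈ 1.01 T.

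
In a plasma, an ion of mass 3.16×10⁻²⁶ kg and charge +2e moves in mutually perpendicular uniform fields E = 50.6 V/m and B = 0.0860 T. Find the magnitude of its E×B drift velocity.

The steady drift has the magnetic force balancing the electric force, so v_d = E/B.
v_d = 50.6/0.0860 = 588 m/s.

v_d ≈ 588 m/s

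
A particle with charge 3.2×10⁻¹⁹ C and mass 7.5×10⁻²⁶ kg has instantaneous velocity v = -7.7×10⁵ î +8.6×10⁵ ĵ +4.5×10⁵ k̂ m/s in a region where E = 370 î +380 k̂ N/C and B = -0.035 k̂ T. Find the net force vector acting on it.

F ≈ (-9.51×10⁻¹⁵, -8.62×10⁻¹⁵, 1.22×10⁻¹⁶) N

v×B = (-3.01×10⁴, -2.70×10⁴, 0) N/C.
E + v×B = (-2.97×10⁴, -2.70×10⁴, 380) N/C.
F = q(E + v×B) = (3.2×10⁻¹⁹ C)·(-2.97×10⁴, -2.70×10⁴, 380) = (-9.51×10⁻¹⁵, -8.62×10⁻¹⁵, 1.22×10⁻¹⁶) N.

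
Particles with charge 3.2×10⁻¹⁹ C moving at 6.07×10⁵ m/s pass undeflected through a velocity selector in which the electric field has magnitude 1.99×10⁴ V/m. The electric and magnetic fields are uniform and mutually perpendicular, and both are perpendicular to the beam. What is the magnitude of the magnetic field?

B = 0.0328 T

Balance of forces in the selector: qE = qvB ⇒ B = E/v.
B = 1.99×10⁴/6.07×10⁵ = 0.0328 T.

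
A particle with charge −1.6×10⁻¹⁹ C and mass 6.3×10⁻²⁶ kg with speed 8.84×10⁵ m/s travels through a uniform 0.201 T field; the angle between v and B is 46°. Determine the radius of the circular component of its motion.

r ≈ 1.25 m

v⊥ = v sinθ = 8.84×10⁵·sin46° ≈ 6.359×10⁵ m/s.
r = m v⊥/(|q|B) = (6.3×10⁻²⁶)(6.359×10⁵)/((1.6×10⁻¹⁹)(0.201)) ≈ 1.25 m.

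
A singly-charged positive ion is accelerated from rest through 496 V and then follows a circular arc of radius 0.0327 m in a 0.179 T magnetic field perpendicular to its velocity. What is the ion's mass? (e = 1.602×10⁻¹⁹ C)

m ≈ 5.53×10⁻²⁷ kg

Combine |q|V = ½mv² and r = mv/(|q|B): eliminate v to get m = qB²r²/(2V).
m = (1.602×10⁻¹⁹)(0.179)²(0.0327)²/(2·496) ≈ 5.53×10⁻²⁷ kg.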